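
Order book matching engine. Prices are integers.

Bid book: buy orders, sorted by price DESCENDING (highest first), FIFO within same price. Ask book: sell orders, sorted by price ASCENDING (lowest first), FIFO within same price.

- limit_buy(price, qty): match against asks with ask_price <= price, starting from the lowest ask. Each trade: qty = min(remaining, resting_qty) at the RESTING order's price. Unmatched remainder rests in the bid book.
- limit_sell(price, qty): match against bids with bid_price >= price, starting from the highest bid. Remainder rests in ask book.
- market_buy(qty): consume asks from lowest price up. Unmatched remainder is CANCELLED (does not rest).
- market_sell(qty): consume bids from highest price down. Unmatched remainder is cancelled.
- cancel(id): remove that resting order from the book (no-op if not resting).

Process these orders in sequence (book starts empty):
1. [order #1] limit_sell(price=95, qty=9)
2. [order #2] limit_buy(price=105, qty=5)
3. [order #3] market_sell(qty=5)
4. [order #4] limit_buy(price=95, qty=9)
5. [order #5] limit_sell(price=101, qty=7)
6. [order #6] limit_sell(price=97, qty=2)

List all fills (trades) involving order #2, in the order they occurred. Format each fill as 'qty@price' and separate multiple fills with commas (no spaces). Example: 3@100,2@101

After op 1 [order #1] limit_sell(price=95, qty=9): fills=none; bids=[-] asks=[#1:9@95]
After op 2 [order #2] limit_buy(price=105, qty=5): fills=#2x#1:5@95; bids=[-] asks=[#1:4@95]
After op 3 [order #3] market_sell(qty=5): fills=none; bids=[-] asks=[#1:4@95]
After op 4 [order #4] limit_buy(price=95, qty=9): fills=#4x#1:4@95; bids=[#4:5@95] asks=[-]
After op 5 [order #5] limit_sell(price=101, qty=7): fills=none; bids=[#4:5@95] asks=[#5:7@101]
After op 6 [order #6] limit_sell(price=97, qty=2): fills=none; bids=[#4:5@95] asks=[#6:2@97 #5:7@101]

Answer: 5@95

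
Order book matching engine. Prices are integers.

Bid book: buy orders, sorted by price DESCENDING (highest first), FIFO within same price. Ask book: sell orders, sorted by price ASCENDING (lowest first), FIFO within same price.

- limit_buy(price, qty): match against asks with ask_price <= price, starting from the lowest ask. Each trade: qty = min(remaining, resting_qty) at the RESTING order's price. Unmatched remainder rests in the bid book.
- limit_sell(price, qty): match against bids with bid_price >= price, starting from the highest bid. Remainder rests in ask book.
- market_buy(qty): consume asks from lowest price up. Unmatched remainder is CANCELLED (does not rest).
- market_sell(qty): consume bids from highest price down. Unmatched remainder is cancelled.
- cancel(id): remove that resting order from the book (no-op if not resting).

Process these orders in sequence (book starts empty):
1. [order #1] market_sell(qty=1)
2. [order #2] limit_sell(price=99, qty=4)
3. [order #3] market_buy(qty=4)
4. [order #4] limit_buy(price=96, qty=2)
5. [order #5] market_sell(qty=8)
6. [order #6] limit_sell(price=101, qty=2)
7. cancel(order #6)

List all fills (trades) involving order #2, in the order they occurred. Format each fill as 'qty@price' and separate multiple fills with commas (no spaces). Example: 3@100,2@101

After op 1 [order #1] market_sell(qty=1): fills=none; bids=[-] asks=[-]
After op 2 [order #2] limit_sell(price=99, qty=4): fills=none; bids=[-] asks=[#2:4@99]
After op 3 [order #3] market_buy(qty=4): fills=#3x#2:4@99; bids=[-] asks=[-]
After op 4 [order #4] limit_buy(price=96, qty=2): fills=none; bids=[#4:2@96] asks=[-]
After op 5 [order #5] market_sell(qty=8): fills=#4x#5:2@96; bids=[-] asks=[-]
After op 6 [order #6] limit_sell(price=101, qty=2): fills=none; bids=[-] asks=[#6:2@101]
After op 7 cancel(order #6): fills=none; bids=[-] asks=[-]

Answer: 4@99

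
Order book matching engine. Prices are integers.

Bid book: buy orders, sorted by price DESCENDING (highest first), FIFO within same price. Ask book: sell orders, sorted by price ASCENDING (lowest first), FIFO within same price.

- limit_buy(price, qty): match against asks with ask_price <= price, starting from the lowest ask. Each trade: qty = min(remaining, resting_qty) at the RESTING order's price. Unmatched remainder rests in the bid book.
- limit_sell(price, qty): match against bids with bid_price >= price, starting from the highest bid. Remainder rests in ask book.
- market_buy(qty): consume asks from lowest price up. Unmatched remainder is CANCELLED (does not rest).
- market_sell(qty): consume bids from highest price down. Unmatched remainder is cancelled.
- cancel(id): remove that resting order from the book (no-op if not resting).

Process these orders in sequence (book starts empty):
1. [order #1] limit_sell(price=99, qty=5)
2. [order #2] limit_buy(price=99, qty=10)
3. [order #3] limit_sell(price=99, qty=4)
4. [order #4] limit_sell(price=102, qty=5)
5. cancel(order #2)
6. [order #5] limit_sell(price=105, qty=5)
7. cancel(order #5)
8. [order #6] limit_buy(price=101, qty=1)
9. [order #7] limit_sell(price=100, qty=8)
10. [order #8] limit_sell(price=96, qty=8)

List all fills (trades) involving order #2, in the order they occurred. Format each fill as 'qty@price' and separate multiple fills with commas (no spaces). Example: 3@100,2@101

Answer: 5@99,4@99

Derivation:
After op 1 [order #1] limit_sell(price=99, qty=5): fills=none; bids=[-] asks=[#1:5@99]
After op 2 [order #2] limit_buy(price=99, qty=10): fills=#2x#1:5@99; bids=[#2:5@99] asks=[-]
After op 3 [order #3] limit_sell(price=99, qty=4): fills=#2x#3:4@99; bids=[#2:1@99] asks=[-]
After op 4 [order #4] limit_sell(price=102, qty=5): fills=none; bids=[#2:1@99] asks=[#4:5@102]
After op 5 cancel(order #2): fills=none; bids=[-] asks=[#4:5@102]
After op 6 [order #5] limit_sell(price=105, qty=5): fills=none; bids=[-] asks=[#4:5@102 #5:5@105]
After op 7 cancel(order #5): fills=none; bids=[-] asks=[#4:5@102]
After op 8 [order #6] limit_buy(price=101, qty=1): fills=none; bids=[#6:1@101] asks=[#4:5@102]
After op 9 [order #7] limit_sell(price=100, qty=8): fills=#6x#7:1@101; bids=[-] asks=[#7:7@100 #4:5@102]
After op 10 [order #8] limit_sell(price=96, qty=8): fills=none; bids=[-] asks=[#8:8@96 #7:7@100 #4:5@102]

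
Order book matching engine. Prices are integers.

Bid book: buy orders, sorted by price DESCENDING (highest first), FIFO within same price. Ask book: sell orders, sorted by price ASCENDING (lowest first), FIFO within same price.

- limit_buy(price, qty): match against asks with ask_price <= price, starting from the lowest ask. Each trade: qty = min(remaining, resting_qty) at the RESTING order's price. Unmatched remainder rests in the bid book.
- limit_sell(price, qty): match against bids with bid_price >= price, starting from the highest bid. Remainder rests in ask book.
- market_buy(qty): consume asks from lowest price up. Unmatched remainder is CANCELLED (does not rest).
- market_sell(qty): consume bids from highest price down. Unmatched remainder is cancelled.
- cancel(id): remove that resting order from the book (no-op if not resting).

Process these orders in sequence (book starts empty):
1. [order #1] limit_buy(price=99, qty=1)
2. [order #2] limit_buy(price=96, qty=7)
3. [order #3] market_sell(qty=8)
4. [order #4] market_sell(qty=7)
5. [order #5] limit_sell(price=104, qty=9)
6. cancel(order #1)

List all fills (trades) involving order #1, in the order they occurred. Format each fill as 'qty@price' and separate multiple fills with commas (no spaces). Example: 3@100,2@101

Answer: 1@99

Derivation:
After op 1 [order #1] limit_buy(price=99, qty=1): fills=none; bids=[#1:1@99] asks=[-]
After op 2 [order #2] limit_buy(price=96, qty=7): fills=none; bids=[#1:1@99 #2:7@96] asks=[-]
After op 3 [order #3] market_sell(qty=8): fills=#1x#3:1@99 #2x#3:7@96; bids=[-] asks=[-]
After op 4 [order #4] market_sell(qty=7): fills=none; bids=[-] asks=[-]
After op 5 [order #5] limit_sell(price=104, qty=9): fills=none; bids=[-] asks=[#5:9@104]
After op 6 cancel(order #1): fills=none; bids=[-] asks=[#5:9@104]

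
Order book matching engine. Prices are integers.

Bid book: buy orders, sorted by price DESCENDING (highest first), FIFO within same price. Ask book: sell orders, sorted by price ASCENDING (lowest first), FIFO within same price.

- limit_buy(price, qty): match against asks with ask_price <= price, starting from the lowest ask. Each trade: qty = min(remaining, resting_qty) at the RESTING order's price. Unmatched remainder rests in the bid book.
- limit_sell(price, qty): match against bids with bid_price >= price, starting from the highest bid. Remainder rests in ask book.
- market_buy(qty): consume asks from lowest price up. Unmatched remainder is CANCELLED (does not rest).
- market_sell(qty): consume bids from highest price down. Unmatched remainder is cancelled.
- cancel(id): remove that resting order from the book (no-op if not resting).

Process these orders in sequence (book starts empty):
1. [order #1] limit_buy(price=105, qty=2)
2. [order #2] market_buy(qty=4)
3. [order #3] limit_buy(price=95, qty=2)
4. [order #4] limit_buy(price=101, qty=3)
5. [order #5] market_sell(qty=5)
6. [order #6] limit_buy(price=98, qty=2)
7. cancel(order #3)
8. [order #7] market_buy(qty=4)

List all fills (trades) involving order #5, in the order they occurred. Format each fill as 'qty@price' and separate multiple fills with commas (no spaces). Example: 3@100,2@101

After op 1 [order #1] limit_buy(price=105, qty=2): fills=none; bids=[#1:2@105] asks=[-]
After op 2 [order #2] market_buy(qty=4): fills=none; bids=[#1:2@105] asks=[-]
After op 3 [order #3] limit_buy(price=95, qty=2): fills=none; bids=[#1:2@105 #3:2@95] asks=[-]
After op 4 [order #4] limit_buy(price=101, qty=3): fills=none; bids=[#1:2@105 #4:3@101 #3:2@95] asks=[-]
After op 5 [order #5] market_sell(qty=5): fills=#1x#5:2@105 #4x#5:3@101; bids=[#3:2@95] asks=[-]
After op 6 [order #6] limit_buy(price=98, qty=2): fills=none; bids=[#6:2@98 #3:2@95] asks=[-]
After op 7 cancel(order #3): fills=none; bids=[#6:2@98] asks=[-]
After op 8 [order #7] market_buy(qty=4): fills=none; bids=[#6:2@98] asks=[-]

Answer: 2@105,3@101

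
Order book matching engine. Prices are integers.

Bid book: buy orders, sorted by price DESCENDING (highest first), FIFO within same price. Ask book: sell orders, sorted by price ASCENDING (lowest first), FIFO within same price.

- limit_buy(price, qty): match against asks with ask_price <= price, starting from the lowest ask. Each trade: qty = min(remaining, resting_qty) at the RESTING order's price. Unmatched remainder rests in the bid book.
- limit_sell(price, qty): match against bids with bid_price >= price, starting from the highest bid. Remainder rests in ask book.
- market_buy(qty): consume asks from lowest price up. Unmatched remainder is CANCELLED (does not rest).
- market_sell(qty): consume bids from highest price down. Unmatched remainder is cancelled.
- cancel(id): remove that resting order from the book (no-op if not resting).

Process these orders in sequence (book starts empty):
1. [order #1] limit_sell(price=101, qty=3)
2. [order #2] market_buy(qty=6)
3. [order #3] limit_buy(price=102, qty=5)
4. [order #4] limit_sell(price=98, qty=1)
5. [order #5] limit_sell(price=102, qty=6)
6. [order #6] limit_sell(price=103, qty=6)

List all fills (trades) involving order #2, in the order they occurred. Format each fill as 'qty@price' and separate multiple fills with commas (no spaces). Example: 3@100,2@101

Answer: 3@101

Derivation:
After op 1 [order #1] limit_sell(price=101, qty=3): fills=none; bids=[-] asks=[#1:3@101]
After op 2 [order #2] market_buy(qty=6): fills=#2x#1:3@101; bids=[-] asks=[-]
After op 3 [order #3] limit_buy(price=102, qty=5): fills=none; bids=[#3:5@102] asks=[-]
After op 4 [order #4] limit_sell(price=98, qty=1): fills=#3x#4:1@102; bids=[#3:4@102] asks=[-]
After op 5 [order #5] limit_sell(price=102, qty=6): fills=#3x#5:4@102; bids=[-] asks=[#5:2@102]
After op 6 [order #6] limit_sell(price=103, qty=6): fills=none; bids=[-] asks=[#5:2@102 #6:6@103]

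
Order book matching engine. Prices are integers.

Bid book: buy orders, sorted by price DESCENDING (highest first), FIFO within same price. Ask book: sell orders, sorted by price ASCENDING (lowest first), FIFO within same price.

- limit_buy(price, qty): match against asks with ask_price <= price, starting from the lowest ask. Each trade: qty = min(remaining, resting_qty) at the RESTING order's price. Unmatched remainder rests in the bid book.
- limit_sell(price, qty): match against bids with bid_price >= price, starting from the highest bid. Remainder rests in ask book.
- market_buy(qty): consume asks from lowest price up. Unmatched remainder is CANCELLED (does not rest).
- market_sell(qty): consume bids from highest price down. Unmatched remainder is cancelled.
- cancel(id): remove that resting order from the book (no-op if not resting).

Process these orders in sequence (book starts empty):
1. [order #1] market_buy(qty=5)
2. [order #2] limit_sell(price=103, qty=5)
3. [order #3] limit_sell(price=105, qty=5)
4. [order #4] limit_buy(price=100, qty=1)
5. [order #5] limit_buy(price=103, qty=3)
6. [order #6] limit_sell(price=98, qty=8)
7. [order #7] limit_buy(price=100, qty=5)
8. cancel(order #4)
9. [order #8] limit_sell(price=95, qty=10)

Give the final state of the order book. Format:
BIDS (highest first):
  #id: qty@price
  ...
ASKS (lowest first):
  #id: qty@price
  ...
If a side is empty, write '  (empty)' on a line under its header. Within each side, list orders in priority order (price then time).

After op 1 [order #1] market_buy(qty=5): fills=none; bids=[-] asks=[-]
After op 2 [order #2] limit_sell(price=103, qty=5): fills=none; bids=[-] asks=[#2:5@103]
After op 3 [order #3] limit_sell(price=105, qty=5): fills=none; bids=[-] asks=[#2:5@103 #3:5@105]
After op 4 [order #4] limit_buy(price=100, qty=1): fills=none; bids=[#4:1@100] asks=[#2:5@103 #3:5@105]
After op 5 [order #5] limit_buy(price=103, qty=3): fills=#5x#2:3@103; bids=[#4:1@100] asks=[#2:2@103 #3:5@105]
After op 6 [order #6] limit_sell(price=98, qty=8): fills=#4x#6:1@100; bids=[-] asks=[#6:7@98 #2:2@103 #3:5@105]
After op 7 [order #7] limit_buy(price=100, qty=5): fills=#7x#6:5@98; bids=[-] asks=[#6:2@98 #2:2@103 #3:5@105]
After op 8 cancel(order #4): fills=none; bids=[-] asks=[#6:2@98 #2:2@103 #3:5@105]
After op 9 [order #8] limit_sell(price=95, qty=10): fills=none; bids=[-] asks=[#8:10@95 #6:2@98 #2:2@103 #3:5@105]

Answer: BIDS (highest first):
  (empty)
ASKS (lowest first):
  #8: 10@95
  #6: 2@98
  #2: 2@103
  #3: 5@105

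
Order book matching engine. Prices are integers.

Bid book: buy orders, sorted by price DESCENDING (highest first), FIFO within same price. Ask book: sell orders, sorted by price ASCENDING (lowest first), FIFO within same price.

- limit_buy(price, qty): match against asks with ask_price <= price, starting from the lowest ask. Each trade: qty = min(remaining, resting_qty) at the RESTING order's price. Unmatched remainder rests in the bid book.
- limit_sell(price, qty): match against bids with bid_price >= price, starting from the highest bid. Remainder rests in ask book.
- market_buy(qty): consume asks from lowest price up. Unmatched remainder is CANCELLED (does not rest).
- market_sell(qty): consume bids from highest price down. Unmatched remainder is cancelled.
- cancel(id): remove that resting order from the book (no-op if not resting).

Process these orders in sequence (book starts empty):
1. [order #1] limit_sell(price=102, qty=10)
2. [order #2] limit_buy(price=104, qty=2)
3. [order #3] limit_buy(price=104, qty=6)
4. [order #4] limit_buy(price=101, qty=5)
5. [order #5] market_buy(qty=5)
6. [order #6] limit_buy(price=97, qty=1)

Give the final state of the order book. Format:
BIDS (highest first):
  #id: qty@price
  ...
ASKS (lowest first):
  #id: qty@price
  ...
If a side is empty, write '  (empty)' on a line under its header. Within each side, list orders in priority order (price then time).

Answer: BIDS (highest first):
  #4: 5@101
  #6: 1@97
ASKS (lowest first):
  (empty)

Derivation:
After op 1 [order #1] limit_sell(price=102, qty=10): fills=none; bids=[-] asks=[#1:10@102]
After op 2 [order #2] limit_buy(price=104, qty=2): fills=#2x#1:2@102; bids=[-] asks=[#1:8@102]
After op 3 [order #3] limit_buy(price=104, qty=6): fills=#3x#1:6@102; bids=[-] asks=[#1:2@102]
After op 4 [order #4] limit_buy(price=101, qty=5): fills=none; bids=[#4:5@101] asks=[#1:2@102]
After op 5 [order #5] market_buy(qty=5): fills=#5x#1:2@102; bids=[#4:5@101] asks=[-]
After op 6 [order #6] limit_buy(price=97, qty=1): fills=none; bids=[#4:5@101 #6:1@97] asks=[-]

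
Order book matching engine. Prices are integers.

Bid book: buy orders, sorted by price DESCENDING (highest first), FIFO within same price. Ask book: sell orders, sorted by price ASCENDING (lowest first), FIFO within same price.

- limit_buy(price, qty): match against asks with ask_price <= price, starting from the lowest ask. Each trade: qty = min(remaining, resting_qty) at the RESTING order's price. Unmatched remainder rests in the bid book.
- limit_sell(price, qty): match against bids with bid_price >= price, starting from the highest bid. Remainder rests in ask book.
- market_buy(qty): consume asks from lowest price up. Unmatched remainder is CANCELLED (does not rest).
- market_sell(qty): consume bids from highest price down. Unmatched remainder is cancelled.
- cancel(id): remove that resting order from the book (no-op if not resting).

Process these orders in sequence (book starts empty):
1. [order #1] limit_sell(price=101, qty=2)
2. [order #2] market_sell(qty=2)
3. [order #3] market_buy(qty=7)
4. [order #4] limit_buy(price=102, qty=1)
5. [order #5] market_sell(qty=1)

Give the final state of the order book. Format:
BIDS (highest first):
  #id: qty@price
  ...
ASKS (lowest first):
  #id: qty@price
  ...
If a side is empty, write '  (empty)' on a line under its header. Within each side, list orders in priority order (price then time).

Answer: BIDS (highest first):
  (empty)
ASKS (lowest first):
  (empty)

Derivation:
After op 1 [order #1] limit_sell(price=101, qty=2): fills=none; bids=[-] asks=[#1:2@101]
After op 2 [order #2] market_sell(qty=2): fills=none; bids=[-] asks=[#1:2@101]
After op 3 [order #3] market_buy(qty=7): fills=#3x#1:2@101; bids=[-] asks=[-]
After op 4 [order #4] limit_buy(price=102, qty=1): fills=none; bids=[#4:1@102] asks=[-]
After op 5 [order #5] market_sell(qty=1): fills=#4x#5:1@102; bids=[-] asks=[-]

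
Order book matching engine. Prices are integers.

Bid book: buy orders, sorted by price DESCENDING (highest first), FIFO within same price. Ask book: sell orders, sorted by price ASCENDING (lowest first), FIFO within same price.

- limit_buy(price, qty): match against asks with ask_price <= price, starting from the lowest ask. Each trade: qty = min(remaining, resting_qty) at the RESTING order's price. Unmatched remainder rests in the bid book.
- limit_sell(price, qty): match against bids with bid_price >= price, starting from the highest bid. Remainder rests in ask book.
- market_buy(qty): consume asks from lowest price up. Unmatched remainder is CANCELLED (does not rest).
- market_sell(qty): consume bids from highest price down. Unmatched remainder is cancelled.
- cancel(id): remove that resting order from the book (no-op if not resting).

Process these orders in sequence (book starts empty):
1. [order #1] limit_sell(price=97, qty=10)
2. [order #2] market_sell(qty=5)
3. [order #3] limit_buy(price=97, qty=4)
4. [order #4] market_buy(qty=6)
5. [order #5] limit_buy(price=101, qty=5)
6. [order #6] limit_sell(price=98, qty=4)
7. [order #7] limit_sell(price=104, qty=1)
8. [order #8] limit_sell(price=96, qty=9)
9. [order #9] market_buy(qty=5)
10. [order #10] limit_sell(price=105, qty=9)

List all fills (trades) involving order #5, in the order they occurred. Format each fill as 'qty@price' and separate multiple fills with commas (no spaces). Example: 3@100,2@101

Answer: 4@101,1@101

Derivation:
After op 1 [order #1] limit_sell(price=97, qty=10): fills=none; bids=[-] asks=[#1:10@97]
After op 2 [order #2] market_sell(qty=5): fills=none; bids=[-] asks=[#1:10@97]
After op 3 [order #3] limit_buy(price=97, qty=4): fills=#3x#1:4@97; bids=[-] asks=[#1:6@97]
After op 4 [order #4] market_buy(qty=6): fills=#4x#1:6@97; bids=[-] asks=[-]
After op 5 [order #5] limit_buy(price=101, qty=5): fills=none; bids=[#5:5@101] asks=[-]
After op 6 [order #6] limit_sell(price=98, qty=4): fills=#5x#6:4@101; bids=[#5:1@101] asks=[-]
After op 7 [order #7] limit_sell(price=104, qty=1): fills=none; bids=[#5:1@101] asks=[#7:1@104]
After op 8 [order #8] limit_sell(price=96, qty=9): fills=#5x#8:1@101; bids=[-] asks=[#8:8@96 #7:1@104]
After op 9 [order #9] market_buy(qty=5): fills=#9x#8:5@96; bids=[-] asks=[#8:3@96 #7:1@104]
After op 10 [order #10] limit_sell(price=105, qty=9): fills=none; bids=[-] asks=[#8:3@96 #7:1@104 #10:9@105]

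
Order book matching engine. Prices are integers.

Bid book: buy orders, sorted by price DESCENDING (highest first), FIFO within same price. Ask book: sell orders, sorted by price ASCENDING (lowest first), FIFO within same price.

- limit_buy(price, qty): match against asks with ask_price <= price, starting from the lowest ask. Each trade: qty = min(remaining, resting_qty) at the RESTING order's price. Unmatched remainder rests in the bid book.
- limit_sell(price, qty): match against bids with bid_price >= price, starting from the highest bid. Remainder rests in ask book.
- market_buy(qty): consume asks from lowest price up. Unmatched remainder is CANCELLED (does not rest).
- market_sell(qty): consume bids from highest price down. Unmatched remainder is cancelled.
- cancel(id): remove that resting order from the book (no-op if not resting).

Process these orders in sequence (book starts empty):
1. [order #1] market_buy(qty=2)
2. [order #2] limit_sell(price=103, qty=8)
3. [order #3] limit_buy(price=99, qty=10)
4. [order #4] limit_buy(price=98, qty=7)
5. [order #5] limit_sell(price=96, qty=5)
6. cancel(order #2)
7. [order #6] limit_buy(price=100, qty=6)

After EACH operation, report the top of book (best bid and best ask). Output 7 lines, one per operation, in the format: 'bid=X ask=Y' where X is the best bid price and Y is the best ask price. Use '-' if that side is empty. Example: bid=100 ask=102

Answer: bid=- ask=-
bid=- ask=103
bid=99 ask=103
bid=99 ask=103
bid=99 ask=103
bid=99 ask=-
bid=100 ask=-

Derivation:
After op 1 [order #1] market_buy(qty=2): fills=none; bids=[-] asks=[-]
After op 2 [order #2] limit_sell(price=103, qty=8): fills=none; bids=[-] asks=[#2:8@103]
After op 3 [order #3] limit_buy(price=99, qty=10): fills=none; bids=[#3:10@99] asks=[#2:8@103]
After op 4 [order #4] limit_buy(price=98, qty=7): fills=none; bids=[#3:10@99 #4:7@98] asks=[#2:8@103]
After op 5 [order #5] limit_sell(price=96, qty=5): fills=#3x#5:5@99; bids=[#3:5@99 #4:7@98] asks=[#2:8@103]
After op 6 cancel(order #2): fills=none; bids=[#3:5@99 #4:7@98] asks=[-]
After op 7 [order #6] limit_buy(price=100, qty=6): fills=none; bids=[#6:6@100 #3:5@99 #4:7@98] asks=[-]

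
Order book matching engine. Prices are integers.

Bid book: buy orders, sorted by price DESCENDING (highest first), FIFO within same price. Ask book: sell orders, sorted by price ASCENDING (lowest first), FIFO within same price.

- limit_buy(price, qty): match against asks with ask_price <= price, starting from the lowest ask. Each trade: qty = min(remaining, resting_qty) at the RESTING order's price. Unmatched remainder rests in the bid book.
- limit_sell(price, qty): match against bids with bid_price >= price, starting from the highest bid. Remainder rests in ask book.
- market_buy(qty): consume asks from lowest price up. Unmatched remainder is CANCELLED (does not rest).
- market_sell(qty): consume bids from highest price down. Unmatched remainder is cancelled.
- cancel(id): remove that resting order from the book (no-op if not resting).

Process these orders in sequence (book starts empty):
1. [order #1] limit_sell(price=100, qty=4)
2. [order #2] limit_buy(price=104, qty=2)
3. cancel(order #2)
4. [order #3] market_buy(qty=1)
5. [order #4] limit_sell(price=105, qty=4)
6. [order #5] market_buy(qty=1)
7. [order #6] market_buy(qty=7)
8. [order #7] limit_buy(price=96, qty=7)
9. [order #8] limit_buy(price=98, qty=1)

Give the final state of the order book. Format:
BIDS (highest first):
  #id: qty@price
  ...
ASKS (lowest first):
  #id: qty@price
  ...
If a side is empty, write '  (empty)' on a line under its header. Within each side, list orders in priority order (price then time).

Answer: BIDS (highest first):
  #8: 1@98
  #7: 7@96
ASKS (lowest first):
  (empty)

Derivation:
After op 1 [order #1] limit_sell(price=100, qty=4): fills=none; bids=[-] asks=[#1:4@100]
After op 2 [order #2] limit_buy(price=104, qty=2): fills=#2x#1:2@100; bids=[-] asks=[#1:2@100]
After op 3 cancel(order #2): fills=none; bids=[-] asks=[#1:2@100]
After op 4 [order #3] market_buy(qty=1): fills=#3x#1:1@100; bids=[-] asks=[#1:1@100]
After op 5 [order #4] limit_sell(price=105, qty=4): fills=none; bids=[-] asks=[#1:1@100 #4:4@105]
After op 6 [order #5] market_buy(qty=1): fills=#5x#1:1@100; bids=[-] asks=[#4:4@105]
After op 7 [order #6] market_buy(qty=7): fills=#6x#4:4@105; bids=[-] asks=[-]
After op 8 [order #7] limit_buy(price=96, qty=7): fills=none; bids=[#7:7@96] asks=[-]
After op 9 [order #8] limit_buy(price=98, qty=1): fills=none; bids=[#8:1@98 #7:7@96] asks=[-]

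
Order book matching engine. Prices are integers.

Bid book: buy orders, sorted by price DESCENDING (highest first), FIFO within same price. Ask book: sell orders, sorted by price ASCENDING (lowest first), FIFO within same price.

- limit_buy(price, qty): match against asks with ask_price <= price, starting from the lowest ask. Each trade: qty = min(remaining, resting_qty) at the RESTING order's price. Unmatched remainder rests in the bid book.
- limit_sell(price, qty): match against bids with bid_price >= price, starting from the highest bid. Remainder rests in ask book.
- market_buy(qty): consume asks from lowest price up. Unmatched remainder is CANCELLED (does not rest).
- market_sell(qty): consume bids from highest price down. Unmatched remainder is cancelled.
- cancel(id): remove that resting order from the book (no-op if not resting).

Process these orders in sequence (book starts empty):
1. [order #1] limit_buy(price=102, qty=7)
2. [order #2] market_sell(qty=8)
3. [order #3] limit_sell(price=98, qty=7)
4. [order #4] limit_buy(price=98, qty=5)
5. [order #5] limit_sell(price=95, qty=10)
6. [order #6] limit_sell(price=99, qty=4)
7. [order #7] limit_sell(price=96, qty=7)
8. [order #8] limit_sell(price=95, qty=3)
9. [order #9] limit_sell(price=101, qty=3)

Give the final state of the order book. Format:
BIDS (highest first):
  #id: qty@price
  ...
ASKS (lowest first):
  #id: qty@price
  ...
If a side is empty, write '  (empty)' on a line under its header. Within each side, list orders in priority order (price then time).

After op 1 [order #1] limit_buy(price=102, qty=7): fills=none; bids=[#1:7@102] asks=[-]
After op 2 [order #2] market_sell(qty=8): fills=#1x#2:7@102; bids=[-] asks=[-]
After op 3 [order #3] limit_sell(price=98, qty=7): fills=none; bids=[-] asks=[#3:7@98]
After op 4 [order #4] limit_buy(price=98, qty=5): fills=#4x#3:5@98; bids=[-] asks=[#3:2@98]
After op 5 [order #5] limit_sell(price=95, qty=10): fills=none; bids=[-] asks=[#5:10@95 #3:2@98]
After op 6 [order #6] limit_sell(price=99, qty=4): fills=none; bids=[-] asks=[#5:10@95 #3:2@98 #6:4@99]
After op 7 [order #7] limit_sell(price=96, qty=7): fills=none; bids=[-] asks=[#5:10@95 #7:7@96 #3:2@98 #6:4@99]
After op 8 [order #8] limit_sell(price=95, qty=3): fills=none; bids=[-] asks=[#5:10@95 #8:3@95 #7:7@96 #3:2@98 #6:4@99]
After op 9 [order #9] limit_sell(price=101, qty=3): fills=none; bids=[-] asks=[#5:10@95 #8:3@95 #7:7@96 #3:2@98 #6:4@99 #9:3@101]

Answer: BIDS (highest first):
  (empty)
ASKS (lowest first):
  #5: 10@95
  #8: 3@95
  #7: 7@96
  #3: 2@98
  #6: 4@99
  #9: 3@101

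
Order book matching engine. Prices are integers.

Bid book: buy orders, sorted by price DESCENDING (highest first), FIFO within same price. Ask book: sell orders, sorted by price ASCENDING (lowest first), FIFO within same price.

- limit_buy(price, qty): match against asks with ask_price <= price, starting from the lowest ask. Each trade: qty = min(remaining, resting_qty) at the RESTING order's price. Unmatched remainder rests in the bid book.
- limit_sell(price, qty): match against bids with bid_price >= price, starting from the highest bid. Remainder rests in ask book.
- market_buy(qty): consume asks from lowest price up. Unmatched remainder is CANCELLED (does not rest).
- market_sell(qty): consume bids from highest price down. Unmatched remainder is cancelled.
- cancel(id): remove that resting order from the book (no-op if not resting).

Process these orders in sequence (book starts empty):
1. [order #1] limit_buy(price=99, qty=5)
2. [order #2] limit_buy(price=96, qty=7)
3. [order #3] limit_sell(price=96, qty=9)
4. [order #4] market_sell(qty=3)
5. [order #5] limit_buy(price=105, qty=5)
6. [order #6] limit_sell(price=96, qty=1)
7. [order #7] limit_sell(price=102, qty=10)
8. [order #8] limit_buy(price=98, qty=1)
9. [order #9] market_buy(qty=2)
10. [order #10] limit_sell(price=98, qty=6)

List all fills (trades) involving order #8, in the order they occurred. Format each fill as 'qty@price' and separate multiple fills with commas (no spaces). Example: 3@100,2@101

After op 1 [order #1] limit_buy(price=99, qty=5): fills=none; bids=[#1:5@99] asks=[-]
After op 2 [order #2] limit_buy(price=96, qty=7): fills=none; bids=[#1:5@99 #2:7@96] asks=[-]
After op 3 [order #3] limit_sell(price=96, qty=9): fills=#1x#3:5@99 #2x#3:4@96; bids=[#2:3@96] asks=[-]
After op 4 [order #4] market_sell(qty=3): fills=#2x#4:3@96; bids=[-] asks=[-]
After op 5 [order #5] limit_buy(price=105, qty=5): fills=none; bids=[#5:5@105] asks=[-]
After op 6 [order #6] limit_sell(price=96, qty=1): fills=#5x#6:1@105; bids=[#5:4@105] asks=[-]
After op 7 [order #7] limit_sell(price=102, qty=10): fills=#5x#7:4@105; bids=[-] asks=[#7:6@102]
After op 8 [order #8] limit_buy(price=98, qty=1): fills=none; bids=[#8:1@98] asks=[#7:6@102]
After op 9 [order #9] market_buy(qty=2): fills=#9x#7:2@102; bids=[#8:1@98] asks=[#7:4@102]
After op 10 [order #10] limit_sell(price=98, qty=6): fills=#8x#10:1@98; bids=[-] asks=[#10:5@98 #7:4@102]

Answer: 1@98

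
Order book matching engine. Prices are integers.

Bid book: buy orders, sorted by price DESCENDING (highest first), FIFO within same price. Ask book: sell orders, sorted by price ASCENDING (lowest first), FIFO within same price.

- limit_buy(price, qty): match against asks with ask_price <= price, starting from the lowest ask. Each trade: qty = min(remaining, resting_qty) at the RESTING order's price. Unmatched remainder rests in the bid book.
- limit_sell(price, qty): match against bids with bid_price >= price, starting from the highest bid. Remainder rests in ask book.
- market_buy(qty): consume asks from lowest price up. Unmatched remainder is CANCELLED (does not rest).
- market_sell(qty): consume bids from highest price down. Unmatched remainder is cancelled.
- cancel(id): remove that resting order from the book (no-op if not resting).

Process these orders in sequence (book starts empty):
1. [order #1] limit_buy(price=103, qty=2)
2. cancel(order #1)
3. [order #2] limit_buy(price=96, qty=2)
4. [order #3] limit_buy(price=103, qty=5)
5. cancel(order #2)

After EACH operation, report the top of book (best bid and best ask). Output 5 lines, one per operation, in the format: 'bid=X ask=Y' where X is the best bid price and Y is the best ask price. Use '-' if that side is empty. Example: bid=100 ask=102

Answer: bid=103 ask=-
bid=- ask=-
bid=96 ask=-
bid=103 ask=-
bid=103 ask=-

Derivation:
After op 1 [order #1] limit_buy(price=103, qty=2): fills=none; bids=[#1:2@103] asks=[-]
After op 2 cancel(order #1): fills=none; bids=[-] asks=[-]
After op 3 [order #2] limit_buy(price=96, qty=2): fills=none; bids=[#2:2@96] asks=[-]
After op 4 [order #3] limit_buy(price=103, qty=5): fills=none; bids=[#3:5@103 #2:2@96] asks=[-]
After op 5 cancel(order #2): fills=none; bids=[#3:5@103] asks=[-]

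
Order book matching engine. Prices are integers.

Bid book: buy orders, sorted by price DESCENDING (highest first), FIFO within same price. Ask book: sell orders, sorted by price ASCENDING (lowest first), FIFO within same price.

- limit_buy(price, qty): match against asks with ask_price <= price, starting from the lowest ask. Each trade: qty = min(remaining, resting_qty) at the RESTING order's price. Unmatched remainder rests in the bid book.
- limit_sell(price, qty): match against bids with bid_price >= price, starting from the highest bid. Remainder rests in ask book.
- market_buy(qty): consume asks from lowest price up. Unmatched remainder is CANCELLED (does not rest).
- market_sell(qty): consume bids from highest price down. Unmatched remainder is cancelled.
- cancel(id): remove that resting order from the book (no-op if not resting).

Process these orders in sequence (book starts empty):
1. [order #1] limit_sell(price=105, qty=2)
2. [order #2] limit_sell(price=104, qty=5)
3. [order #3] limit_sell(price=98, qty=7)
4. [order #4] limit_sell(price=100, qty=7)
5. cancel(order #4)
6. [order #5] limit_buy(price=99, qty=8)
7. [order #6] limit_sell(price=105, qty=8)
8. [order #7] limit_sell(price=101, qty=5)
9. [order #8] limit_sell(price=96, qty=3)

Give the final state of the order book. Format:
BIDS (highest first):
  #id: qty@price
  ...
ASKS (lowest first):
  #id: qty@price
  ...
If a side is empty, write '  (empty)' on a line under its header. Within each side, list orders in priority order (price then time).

After op 1 [order #1] limit_sell(price=105, qty=2): fills=none; bids=[-] asks=[#1:2@105]
After op 2 [order #2] limit_sell(price=104, qty=5): fills=none; bids=[-] asks=[#2:5@104 #1:2@105]
After op 3 [order #3] limit_sell(price=98, qty=7): fills=none; bids=[-] asks=[#3:7@98 #2:5@104 #1:2@105]
After op 4 [order #4] limit_sell(price=100, qty=7): fills=none; bids=[-] asks=[#3:7@98 #4:7@100 #2:5@104 #1:2@105]
After op 5 cancel(order #4): fills=none; bids=[-] asks=[#3:7@98 #2:5@104 #1:2@105]
After op 6 [order #5] limit_buy(price=99, qty=8): fills=#5x#3:7@98; bids=[#5:1@99] asks=[#2:5@104 #1:2@105]
After op 7 [order #6] limit_sell(price=105, qty=8): fills=none; bids=[#5:1@99] asks=[#2:5@104 #1:2@105 #6:8@105]
After op 8 [order #7] limit_sell(price=101, qty=5): fills=none; bids=[#5:1@99] asks=[#7:5@101 #2:5@104 #1:2@105 #6:8@105]
After op 9 [order #8] limit_sell(price=96, qty=3): fills=#5x#8:1@99; bids=[-] asks=[#8:2@96 #7:5@101 #2:5@104 #1:2@105 #6:8@105]

Answer: BIDS (highest first):
  (empty)
ASKS (lowest first):
  #8: 2@96
  #7: 5@101
  #2: 5@104
  #1: 2@105
  #6: 8@105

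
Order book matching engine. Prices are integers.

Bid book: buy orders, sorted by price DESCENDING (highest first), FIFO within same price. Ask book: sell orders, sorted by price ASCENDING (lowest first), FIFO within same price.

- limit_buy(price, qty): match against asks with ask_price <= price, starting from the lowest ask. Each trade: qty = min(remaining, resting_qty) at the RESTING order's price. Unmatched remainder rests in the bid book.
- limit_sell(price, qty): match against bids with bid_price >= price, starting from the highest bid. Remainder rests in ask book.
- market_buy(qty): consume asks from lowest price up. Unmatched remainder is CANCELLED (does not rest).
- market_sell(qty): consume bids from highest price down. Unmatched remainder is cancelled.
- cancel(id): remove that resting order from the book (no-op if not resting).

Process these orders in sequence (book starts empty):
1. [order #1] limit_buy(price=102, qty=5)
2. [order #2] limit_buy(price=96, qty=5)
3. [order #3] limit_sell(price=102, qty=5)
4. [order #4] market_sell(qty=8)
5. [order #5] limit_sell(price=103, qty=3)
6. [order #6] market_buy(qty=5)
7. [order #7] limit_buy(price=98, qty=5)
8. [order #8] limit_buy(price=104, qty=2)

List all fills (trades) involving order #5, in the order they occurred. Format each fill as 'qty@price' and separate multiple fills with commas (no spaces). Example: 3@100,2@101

Answer: 3@103

Derivation:
After op 1 [order #1] limit_buy(price=102, qty=5): fills=none; bids=[#1:5@102] asks=[-]
After op 2 [order #2] limit_buy(price=96, qty=5): fills=none; bids=[#1:5@102 #2:5@96] asks=[-]
After op 3 [order #3] limit_sell(price=102, qty=5): fills=#1x#3:5@102; bids=[#2:5@96] asks=[-]
After op 4 [order #4] market_sell(qty=8): fills=#2x#4:5@96; bids=[-] asks=[-]
After op 5 [order #5] limit_sell(price=103, qty=3): fills=none; bids=[-] asks=[#5:3@103]
After op 6 [order #6] market_buy(qty=5): fills=#6x#5:3@103; bids=[-] asks=[-]
After op 7 [order #7] limit_buy(price=98, qty=5): fills=none; bids=[#7:5@98] asks=[-]
After op 8 [order #8] limit_buy(price=104, qty=2): fills=none; bids=[#8:2@104 #7:5@98] asks=[-]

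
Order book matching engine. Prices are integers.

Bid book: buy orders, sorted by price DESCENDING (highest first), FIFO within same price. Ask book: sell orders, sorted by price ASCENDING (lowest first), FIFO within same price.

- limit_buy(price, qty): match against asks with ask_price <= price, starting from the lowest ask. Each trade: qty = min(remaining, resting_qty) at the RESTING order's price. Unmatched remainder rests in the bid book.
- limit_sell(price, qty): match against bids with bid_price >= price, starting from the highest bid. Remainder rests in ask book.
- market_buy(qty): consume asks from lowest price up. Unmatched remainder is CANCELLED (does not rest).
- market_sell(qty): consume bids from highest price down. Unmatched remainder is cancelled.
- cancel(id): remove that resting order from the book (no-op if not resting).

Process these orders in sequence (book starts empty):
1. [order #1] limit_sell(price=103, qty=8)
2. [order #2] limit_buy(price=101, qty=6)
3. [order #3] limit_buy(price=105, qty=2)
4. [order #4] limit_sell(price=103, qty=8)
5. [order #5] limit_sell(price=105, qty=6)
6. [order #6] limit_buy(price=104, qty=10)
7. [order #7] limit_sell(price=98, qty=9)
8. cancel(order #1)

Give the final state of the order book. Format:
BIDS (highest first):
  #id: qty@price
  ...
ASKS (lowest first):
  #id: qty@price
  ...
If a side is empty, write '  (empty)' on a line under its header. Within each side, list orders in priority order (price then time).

Answer: BIDS (highest first):
  (empty)
ASKS (lowest first):
  #7: 3@98
  #4: 4@103
  #5: 6@105

Derivation:
After op 1 [order #1] limit_sell(price=103, qty=8): fills=none; bids=[-] asks=[#1:8@103]
After op 2 [order #2] limit_buy(price=101, qty=6): fills=none; bids=[#2:6@101] asks=[#1:8@103]
After op 3 [order #3] limit_buy(price=105, qty=2): fills=#3x#1:2@103; bids=[#2:6@101] asks=[#1:6@103]
After op 4 [order #4] limit_sell(price=103, qty=8): fills=none; bids=[#2:6@101] asks=[#1:6@103 #4:8@103]
After op 5 [order #5] limit_sell(price=105, qty=6): fills=none; bids=[#2:6@101] asks=[#1:6@103 #4:8@103 #5:6@105]
After op 6 [order #6] limit_buy(price=104, qty=10): fills=#6x#1:6@103 #6x#4:4@103; bids=[#2:6@101] asks=[#4:4@103 #5:6@105]
After op 7 [order #7] limit_sell(price=98, qty=9): fills=#2x#7:6@101; bids=[-] asks=[#7:3@98 #4:4@103 #5:6@105]
After op 8 cancel(order #1): fills=none; bids=[-] asks=[#7:3@98 #4:4@103 #5:6@105]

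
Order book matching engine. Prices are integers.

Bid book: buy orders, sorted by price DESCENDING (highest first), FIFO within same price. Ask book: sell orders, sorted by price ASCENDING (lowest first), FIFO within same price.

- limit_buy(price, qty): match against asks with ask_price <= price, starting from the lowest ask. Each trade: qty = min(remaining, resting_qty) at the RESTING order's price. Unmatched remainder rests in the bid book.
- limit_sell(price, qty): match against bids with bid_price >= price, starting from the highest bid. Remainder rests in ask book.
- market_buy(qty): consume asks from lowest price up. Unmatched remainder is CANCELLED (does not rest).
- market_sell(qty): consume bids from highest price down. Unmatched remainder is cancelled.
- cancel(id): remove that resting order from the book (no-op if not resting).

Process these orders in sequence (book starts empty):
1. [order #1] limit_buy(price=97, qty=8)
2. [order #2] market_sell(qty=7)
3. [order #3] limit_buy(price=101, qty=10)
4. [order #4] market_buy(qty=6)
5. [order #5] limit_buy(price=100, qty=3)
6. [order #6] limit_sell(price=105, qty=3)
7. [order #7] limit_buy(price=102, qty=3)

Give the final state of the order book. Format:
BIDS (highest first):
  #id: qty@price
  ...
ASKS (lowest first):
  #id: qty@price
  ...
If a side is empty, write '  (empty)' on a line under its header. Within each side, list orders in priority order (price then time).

Answer: BIDS (highest first):
  #7: 3@102
  #3: 10@101
  #5: 3@100
  #1: 1@97
ASKS (lowest first):
  #6: 3@105

Derivation:
After op 1 [order #1] limit_buy(price=97, qty=8): fills=none; bids=[#1:8@97] asks=[-]
After op 2 [order #2] market_sell(qty=7): fills=#1x#2:7@97; bids=[#1:1@97] asks=[-]
After op 3 [order #3] limit_buy(price=101, qty=10): fills=none; bids=[#3:10@101 #1:1@97] asks=[-]
After op 4 [order #4] market_buy(qty=6): fills=none; bids=[#3:10@101 #1:1@97] asks=[-]
After op 5 [order #5] limit_buy(price=100, qty=3): fills=none; bids=[#3:10@101 #5:3@100 #1:1@97] asks=[-]
After op 6 [order #6] limit_sell(price=105, qty=3): fills=none; bids=[#3:10@101 #5:3@100 #1:1@97] asks=[#6:3@105]
After op 7 [order #7] limit_buy(price=102, qty=3): fills=none; bids=[#7:3@102 #3:10@101 #5:3@100 #1:1@97] asks=[#6:3@105]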